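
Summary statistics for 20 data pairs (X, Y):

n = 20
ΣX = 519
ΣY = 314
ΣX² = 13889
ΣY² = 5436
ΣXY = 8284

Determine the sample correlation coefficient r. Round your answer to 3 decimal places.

r = (nΣXY − ΣXΣY) / √[(nΣX² − (ΣX)²)(nΣY² − (ΣY)²)]
Numerator: 20×8284 − 519×314 = 2714
Denominator: √[(277780 − 269361)(108720 − 98596)] = √[8419 × 10124] = 9232.2238
r = 2714 / 9232.2238 ≈ 0.294

0.294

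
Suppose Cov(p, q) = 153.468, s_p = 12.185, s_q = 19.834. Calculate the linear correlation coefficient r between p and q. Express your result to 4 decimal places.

r = Cov(p,q) / (s_p · s_q) = 153.468 / (12.185 × 19.834)
  = 153.468 / 241.6773 ≈ 0.6350

0.6350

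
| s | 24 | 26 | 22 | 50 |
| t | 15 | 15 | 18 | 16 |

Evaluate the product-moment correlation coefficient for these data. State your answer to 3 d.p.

-0.108

n = 4, Σs = 122, Σt = 64, Σs² = 4236, Σt² = 1030, Σst = 1946
nΣst − ΣsΣt = 7784 − 7808 = -24
nΣs² − (Σs)² = 16944 − 14884 = 2060; nΣt² − (Σt)² = 4120 − 4096 = 24
r = -24 / √(2060 × 24) = -24 / 222.3511 ≈ -0.108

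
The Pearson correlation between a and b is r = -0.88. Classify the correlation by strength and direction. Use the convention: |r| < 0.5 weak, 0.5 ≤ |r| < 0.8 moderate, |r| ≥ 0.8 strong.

r = -0.88 < 0 so the relationship is negative.
|r| = 0.88, which falls in the strong range.

strong negative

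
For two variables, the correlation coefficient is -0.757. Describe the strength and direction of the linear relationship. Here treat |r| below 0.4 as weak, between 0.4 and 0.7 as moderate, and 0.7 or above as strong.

strong negative

r = -0.757 < 0 so the relationship is negative.
|r| = 0.757, which falls in the strong range.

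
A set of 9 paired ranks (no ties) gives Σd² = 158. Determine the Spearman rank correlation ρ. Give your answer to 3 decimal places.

-0.317

ρ = 1 − 6Σd² / [n(n²−1)] = 1 − 6×158 / (9×80)
  = 1 − 948/720 = 1 − 1.3167 ≈ -0.317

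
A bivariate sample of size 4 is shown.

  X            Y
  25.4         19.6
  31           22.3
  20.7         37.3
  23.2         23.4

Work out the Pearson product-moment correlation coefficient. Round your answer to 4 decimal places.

-0.6563

n = 4, ΣX = 100.3, ΣY = 102.6, ΣX² = 2572.89, ΣY² = 2820.3, ΣXY = 2504.13
nΣXY − ΣXΣY = 10016.52 − 10290.78 = -274.26
nΣX² − (ΣX)² = 10291.56 − 10060.09 = 231.47; nΣY² − (ΣY)² = 11281.2 − 10526.76 = 754.44
r = -274.26 / √(231.47 × 754.44) = -274.26 / 417.8878 ≈ -0.6563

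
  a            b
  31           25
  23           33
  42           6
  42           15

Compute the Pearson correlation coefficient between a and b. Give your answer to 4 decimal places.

-0.9480

n = 4, Σa = 138, Σb = 79, Σa² = 5018, Σb² = 1975, Σab = 2416
nΣab − ΣaΣb = 9664 − 10902 = -1238
nΣa² − (Σa)² = 20072 − 19044 = 1028; nΣb² − (Σb)² = 7900 − 6241 = 1659
r = -1238 / √(1028 × 1659) = -1238 / 1305.9296 ≈ -0.9480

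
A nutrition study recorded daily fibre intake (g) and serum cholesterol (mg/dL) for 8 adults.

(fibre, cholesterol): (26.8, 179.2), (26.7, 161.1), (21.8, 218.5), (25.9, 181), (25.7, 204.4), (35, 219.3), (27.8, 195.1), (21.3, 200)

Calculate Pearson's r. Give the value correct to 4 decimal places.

0.0999

n = 8, Σx = 211, Σy = 1558.6, Σx² = 5689.2, Σy² = 306504.96, Σxy = 41167.49
nΣxy − ΣxΣy = 329339.92 − 328864.6 = 475.32
nΣx² − (Σx)² = 45513.6 − 44521 = 992.6; nΣy² − (Σy)² = 2452039.68 − 2429233.96 = 22805.72
r = 475.32 / √(992.6 × 22805.72) = 475.32 / 4757.8312 ≈ 0.0999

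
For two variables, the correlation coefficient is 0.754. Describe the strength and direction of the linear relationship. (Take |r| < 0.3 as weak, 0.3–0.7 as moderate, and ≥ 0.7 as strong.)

r = 0.754 > 0 so the relationship is positive.
|r| = 0.754, which falls in the strong range.

strong positive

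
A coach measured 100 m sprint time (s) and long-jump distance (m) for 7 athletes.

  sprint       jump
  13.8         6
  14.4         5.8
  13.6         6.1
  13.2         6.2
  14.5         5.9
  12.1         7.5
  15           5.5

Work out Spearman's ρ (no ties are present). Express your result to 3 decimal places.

Rank sprint: 4, 5, 3, 2, 6, 1, 7
Rank jump: 4, 2, 5, 6, 3, 7, 1
d = rank(sprint) − rank(jump): 0, 3, -2, -4, 3, -6, 6; Σd² = 110
ρ = 1 − 6Σd² / [n(n²−1)] = 1 − 6×110 / (7×48) = 1 − 660/336 ≈ -0.964

-0.964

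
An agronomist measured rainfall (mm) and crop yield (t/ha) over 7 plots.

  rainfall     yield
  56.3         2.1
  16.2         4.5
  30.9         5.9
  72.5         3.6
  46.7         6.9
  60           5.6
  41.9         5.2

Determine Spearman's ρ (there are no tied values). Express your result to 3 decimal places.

-0.286

Rank rainfall: 5, 1, 2, 7, 4, 6, 3
Rank yield: 1, 3, 6, 2, 7, 5, 4
d = rank(rainfall) − rank(yield): 4, -2, -4, 5, -3, 1, -1; Σd² = 72
ρ = 1 − 6Σd² / [n(n²−1)] = 1 − 6×72 / (7×48) = 1 − 432/336 ≈ -0.286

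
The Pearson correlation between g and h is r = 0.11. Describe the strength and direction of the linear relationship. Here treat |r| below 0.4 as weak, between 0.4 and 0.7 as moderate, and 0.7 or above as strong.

weak positive

r = 0.11 > 0 so the relationship is positive.
|r| = 0.11, which falls in the weak range.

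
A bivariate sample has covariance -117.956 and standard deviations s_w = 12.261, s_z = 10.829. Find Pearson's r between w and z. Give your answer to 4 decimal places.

-0.8884

r = Cov(w,z) / (s_w · s_z) = -117.956 / (12.261 × 10.829)
  = -117.956 / 132.7744 ≈ -0.8884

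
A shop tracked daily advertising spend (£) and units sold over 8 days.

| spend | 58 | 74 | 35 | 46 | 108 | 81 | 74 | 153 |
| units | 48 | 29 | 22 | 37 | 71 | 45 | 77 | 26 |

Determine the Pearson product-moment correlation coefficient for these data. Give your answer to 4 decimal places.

n = 8, Σx = 629, Σy = 355, Σx² = 59291, Σy² = 18669, Σxy = 28391
nΣxy − ΣxΣy = 227128 − 223295 = 3833
nΣx² − (Σx)² = 474328 − 395641 = 78687; nΣy² − (Σy)² = 149352 − 126025 = 23327
r = 3833 / √(78687 × 23327) = 3833 / 42843.1050 ≈ 0.0895

0.0895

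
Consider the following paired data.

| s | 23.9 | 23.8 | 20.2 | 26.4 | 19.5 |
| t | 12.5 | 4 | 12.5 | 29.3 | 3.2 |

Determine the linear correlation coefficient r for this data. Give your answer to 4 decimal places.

n = 5, Σs = 113.8, Σt = 61.5, Σs² = 2622.9, Σt² = 1197.23, Σst = 1482.37
nΣst − ΣsΣt = 7411.85 − 6998.7 = 413.15
nΣs² − (Σs)² = 13114.5 − 12950.44 = 164.06; nΣt² − (Σt)² = 5986.15 − 3782.25 = 2203.9
r = 413.15 / √(164.06 × 2203.9) = 413.15 / 601.3084 ≈ 0.6871

0.6871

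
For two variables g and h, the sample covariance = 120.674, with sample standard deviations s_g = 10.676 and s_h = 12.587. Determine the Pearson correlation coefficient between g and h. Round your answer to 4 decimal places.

r = Cov(g,h) / (s_g · s_h) = 120.674 / (10.676 × 12.587)
  = 120.674 / 134.3788 ≈ 0.8980

0.8980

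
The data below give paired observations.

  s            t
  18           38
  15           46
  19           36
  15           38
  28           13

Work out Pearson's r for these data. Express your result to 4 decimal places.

n = 5, Σs = 95, Σt = 171, Σs² = 1919, Σt² = 6469, Σst = 2992
nΣst − ΣsΣt = 14960 − 16245 = -1285
nΣs² − (Σs)² = 9595 − 9025 = 570; nΣt² − (Σt)² = 32345 − 29241 = 3104
r = -1285 / √(570 × 3104) = -1285 / 1330.1428 ≈ -0.9661

-0.9661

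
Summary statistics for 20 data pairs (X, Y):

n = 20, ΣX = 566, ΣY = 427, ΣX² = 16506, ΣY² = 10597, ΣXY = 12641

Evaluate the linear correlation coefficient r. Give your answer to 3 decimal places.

r = (nΣXY − ΣXΣY) / √[(nΣX² − (ΣX)²)(nΣY² − (ΣY)²)]
Numerator: 20×12641 − 566×427 = 11138
Denominator: √[(330120 − 320356)(211940 − 182329)] = √[9764 × 29611] = 17003.5821
r = 11138 / 17003.5821 ≈ 0.655

0.655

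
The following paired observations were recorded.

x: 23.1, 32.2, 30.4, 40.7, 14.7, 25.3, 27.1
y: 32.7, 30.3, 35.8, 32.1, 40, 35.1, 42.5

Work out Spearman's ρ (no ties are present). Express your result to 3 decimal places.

-0.536

Rank x: 2, 6, 5, 7, 1, 3, 4
Rank y: 3, 1, 5, 2, 6, 4, 7
d = rank(x) − rank(y): -1, 5, 0, 5, -5, -1, -3; Σd² = 86
ρ = 1 − 6Σd² / [n(n²−1)] = 1 − 6×86 / (7×48) = 1 − 516/336 ≈ -0.536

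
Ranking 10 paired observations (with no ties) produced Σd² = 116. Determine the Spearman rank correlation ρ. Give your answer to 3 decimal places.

0.297

ρ = 1 − 6Σd² / [n(n²−1)] = 1 − 6×116 / (10×99)
  = 1 − 696/990 = 1 − 0.7030 ≈ 0.297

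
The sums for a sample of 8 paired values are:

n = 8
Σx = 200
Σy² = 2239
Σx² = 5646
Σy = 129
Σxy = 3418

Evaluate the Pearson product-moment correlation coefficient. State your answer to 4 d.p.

r = (nΣxy − ΣxΣy) / √[(nΣx² − (Σx)²)(nΣy² − (Σy)²)]
Numerator: 8×3418 − 200×129 = 1544
Denominator: √[(45168 − 40000)(17912 − 16641)] = √[5168 × 1271] = 2562.9140
r = 1544 / 2562.9140 ≈ 0.6024

0.6024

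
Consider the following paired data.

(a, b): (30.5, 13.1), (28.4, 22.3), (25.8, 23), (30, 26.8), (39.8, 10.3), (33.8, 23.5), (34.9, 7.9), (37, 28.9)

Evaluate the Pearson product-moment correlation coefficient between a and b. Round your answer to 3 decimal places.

n = 8, Σa = 260.2, Σb = 155.8, Σa² = 8615.94, Σb² = 3472.1, Σab = 4979.52
nΣab − ΣaΣb = 39836.16 − 40539.16 = -703
nΣa² − (Σa)² = 68927.52 − 67704.04 = 1223.48; nΣb² − (Σb)² = 27776.8 − 24273.64 = 3503.16
r = -703 / √(1223.48 × 3503.16) = -703 / 2070.2768 ≈ -0.340

-0.340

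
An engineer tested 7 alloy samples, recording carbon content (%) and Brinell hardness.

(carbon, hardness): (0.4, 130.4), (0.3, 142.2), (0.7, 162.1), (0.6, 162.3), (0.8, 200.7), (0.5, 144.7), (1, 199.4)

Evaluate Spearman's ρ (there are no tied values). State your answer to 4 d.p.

Rank carbon: 2, 1, 5, 4, 6, 3, 7
Rank hardness: 1, 2, 4, 5, 7, 3, 6
d = rank(carbon) − rank(hardness): 1, -1, 1, -1, -1, 0, 1; Σd² = 6
ρ = 1 − 6Σd² / [n(n²−1)] = 1 − 6×6 / (7×48) = 1 − 36/336 ≈ 0.8929

0.8929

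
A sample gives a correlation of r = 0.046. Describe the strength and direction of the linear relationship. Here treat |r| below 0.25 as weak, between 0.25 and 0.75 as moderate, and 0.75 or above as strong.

weak positive

r = 0.046 > 0 so the relationship is positive.
|r| = 0.046, which falls in the weak range.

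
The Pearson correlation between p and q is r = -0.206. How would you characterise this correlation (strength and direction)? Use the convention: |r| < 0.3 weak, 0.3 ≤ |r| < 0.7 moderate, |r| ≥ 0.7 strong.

r = -0.206 < 0 so the relationship is negative.
|r| = 0.206, which falls in the weak range.

weak negative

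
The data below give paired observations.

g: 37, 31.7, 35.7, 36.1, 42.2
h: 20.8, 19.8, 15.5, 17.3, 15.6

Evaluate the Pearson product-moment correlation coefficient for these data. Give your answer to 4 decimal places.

-0.5114

n = 5, Σg = 182.7, Σh = 89, Σg² = 6732.43, Σh² = 1607.58, Σgh = 3233.46
nΣgh − ΣgΣh = 16167.3 − 16260.3 = -93
nΣg² − (Σg)² = 33662.15 − 33379.29 = 282.86; nΣh² − (Σh)² = 8037.9 − 7921 = 116.9
r = -93 / √(282.86 × 116.9) = -93 / 181.8415 ≈ -0.5114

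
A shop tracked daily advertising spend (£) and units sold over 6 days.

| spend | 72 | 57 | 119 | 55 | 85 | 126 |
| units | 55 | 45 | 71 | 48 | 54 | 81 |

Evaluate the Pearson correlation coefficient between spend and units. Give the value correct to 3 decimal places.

n = 6, Σx = 514, Σy = 354, Σx² = 48720, Σy² = 21872, Σxy = 32410
nΣxy − ΣxΣy = 194460 − 181956 = 12504
nΣx² − (Σx)² = 292320 − 264196 = 28124; nΣy² − (Σy)² = 131232 − 125316 = 5916
r = 12504 / √(28124 × 5916) = 12504 / 12898.8986 ≈ 0.969

0.969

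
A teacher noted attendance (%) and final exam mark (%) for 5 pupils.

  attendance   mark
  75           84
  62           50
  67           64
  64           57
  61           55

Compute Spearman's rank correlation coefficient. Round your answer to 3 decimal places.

Rank attendance: 5, 2, 4, 3, 1
Rank mark: 5, 1, 4, 3, 2
d = rank(attendance) − rank(mark): 0, 1, 0, 0, -1; Σd² = 2
ρ = 1 − 6Σd² / [n(n²−1)] = 1 − 6×2 / (5×24) = 1 − 12/120 ≈ 0.900

0.900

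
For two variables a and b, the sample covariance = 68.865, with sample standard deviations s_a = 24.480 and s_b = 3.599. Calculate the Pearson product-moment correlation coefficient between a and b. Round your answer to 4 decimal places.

r = Cov(a,b) / (s_a · s_b) = 68.865 / (24.480 × 3.599)
  = 68.865 / 88.1035 ≈ 0.7816

0.7816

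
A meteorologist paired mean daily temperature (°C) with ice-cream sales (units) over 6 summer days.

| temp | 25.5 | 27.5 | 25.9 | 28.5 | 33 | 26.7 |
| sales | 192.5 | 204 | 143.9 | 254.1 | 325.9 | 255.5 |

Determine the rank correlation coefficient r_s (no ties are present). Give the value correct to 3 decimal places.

Rank temp: 1, 4, 2, 5, 6, 3
Rank sales: 2, 3, 1, 4, 6, 5
d = rank(temp) − rank(sales): -1, 1, 1, 1, 0, -2; Σd² = 8
ρ = 1 − 6Σd² / [n(n²−1)] = 1 − 6×8 / (6×35) = 1 − 48/210 ≈ 0.771

0.771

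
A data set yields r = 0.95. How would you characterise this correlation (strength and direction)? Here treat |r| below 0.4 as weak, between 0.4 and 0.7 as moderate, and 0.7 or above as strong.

r = 0.95 > 0 so the relationship is positive.
|r| = 0.95, which falls in the strong range.

strong positive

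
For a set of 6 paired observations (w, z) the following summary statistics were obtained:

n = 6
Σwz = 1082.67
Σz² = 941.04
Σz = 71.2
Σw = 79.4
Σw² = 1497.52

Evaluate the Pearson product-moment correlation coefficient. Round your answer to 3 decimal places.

0.678

r = (nΣwz − ΣwΣz) / √[(nΣw² − (Σw)²)(nΣz² − (Σz)²)]
Numerator: 6×1082.67 − 79.4×71.2 = 842.74
Denominator: √[(8985.12 − 6304.36)(5646.24 − 5069.44)] = √[2680.76 × 576.8] = 1243.4880
r = 842.74 / 1243.4880 ≈ 0.678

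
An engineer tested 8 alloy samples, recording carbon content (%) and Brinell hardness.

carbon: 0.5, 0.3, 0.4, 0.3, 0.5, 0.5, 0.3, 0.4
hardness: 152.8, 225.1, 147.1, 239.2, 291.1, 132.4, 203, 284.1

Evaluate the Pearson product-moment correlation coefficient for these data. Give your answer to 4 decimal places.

-0.2285

n = 8, Σx = 3.2, Σy = 1674.8, Σx² = 1.34, Σy² = 377063.68, Σxy = 660.82
nΣxy − ΣxΣy = 5286.56 − 5359.36 = -72.8
nΣx² − (Σx)² = 10.72 − 10.24 = 0.48; nΣy² − (Σy)² = 3016509.44 − 2804955.04 = 211554.4
r = -72.8 / √(0.48 × 211554.4) = -72.8 / 318.6630 ≈ -0.2285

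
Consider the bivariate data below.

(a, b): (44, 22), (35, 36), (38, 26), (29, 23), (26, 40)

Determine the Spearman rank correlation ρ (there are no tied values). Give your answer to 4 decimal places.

Rank a: 5, 3, 4, 2, 1
Rank b: 1, 4, 3, 2, 5
d = rank(a) − rank(b): 4, -1, 1, 0, -4; Σd² = 34
ρ = 1 − 6Σd² / [n(n²−1)] = 1 − 6×34 / (5×24) = 1 − 204/120 ≈ -0.7000

-0.7000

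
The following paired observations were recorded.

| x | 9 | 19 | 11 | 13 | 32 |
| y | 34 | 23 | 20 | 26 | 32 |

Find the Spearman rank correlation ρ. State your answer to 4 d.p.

Rank x: 1, 4, 2, 3, 5
Rank y: 5, 2, 1, 3, 4
d = rank(x) − rank(y): -4, 2, 1, 0, 1; Σd² = 22
ρ = 1 − 6Σd² / [n(n²−1)] = 1 − 6×22 / (5×24) = 1 − 132/120 ≈ -0.1000

-0.1000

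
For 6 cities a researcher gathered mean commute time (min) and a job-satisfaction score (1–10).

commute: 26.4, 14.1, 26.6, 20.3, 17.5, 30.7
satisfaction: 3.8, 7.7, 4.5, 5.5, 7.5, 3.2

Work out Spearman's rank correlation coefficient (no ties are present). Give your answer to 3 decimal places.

Rank commute: 4, 1, 5, 3, 2, 6
Rank satisfaction: 2, 6, 3, 4, 5, 1
d = rank(commute) − rank(satisfaction): 2, -5, 2, -1, -3, 5; Σd² = 68
ρ = 1 − 6Σd² / [n(n²−1)] = 1 − 6×68 / (6×35) = 1 − 408/210 ≈ -0.943

-0.943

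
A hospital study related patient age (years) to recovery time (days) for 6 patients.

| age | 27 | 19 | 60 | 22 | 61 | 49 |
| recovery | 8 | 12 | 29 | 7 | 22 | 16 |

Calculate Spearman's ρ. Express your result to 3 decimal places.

Rank age: 3, 1, 5, 2, 6, 4
Rank recovery: 2, 3, 6, 1, 5, 4
d = rank(age) − rank(recovery): 1, -2, -1, 1, 1, 0; Σd² = 8
ρ = 1 − 6Σd² / [n(n²−1)] = 1 − 6×8 / (6×35) = 1 − 48/210 ≈ 0.771

0.771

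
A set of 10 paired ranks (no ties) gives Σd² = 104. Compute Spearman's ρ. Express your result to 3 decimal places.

ρ = 1 − 6Σd² / [n(n²−1)] = 1 − 6×104 / (10×99)
  = 1 − 624/990 = 1 − 0.6303 ≈ 0.370

0.370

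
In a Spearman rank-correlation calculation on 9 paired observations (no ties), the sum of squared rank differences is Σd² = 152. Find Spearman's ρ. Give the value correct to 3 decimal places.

-0.267

ρ = 1 − 6Σd² / [n(n²−1)] = 1 − 6×152 / (9×80)
  = 1 − 912/720 = 1 − 1.2667 ≈ -0.267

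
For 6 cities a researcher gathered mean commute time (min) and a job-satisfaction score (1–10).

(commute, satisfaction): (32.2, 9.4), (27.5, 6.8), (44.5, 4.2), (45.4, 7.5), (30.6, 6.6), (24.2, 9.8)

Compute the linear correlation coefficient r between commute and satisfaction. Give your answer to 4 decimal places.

-0.5826

n = 6, Σx = 204.4, Σy = 44.3, Σx² = 7356.5, Σy² = 348.09, Σxy = 1456.2
nΣxy − ΣxΣy = 8737.2 − 9054.92 = -317.72
nΣx² − (Σx)² = 44139 − 41779.36 = 2359.64; nΣy² − (Σy)² = 2088.54 − 1962.49 = 126.05
r = -317.72 / √(2359.64 × 126.05) = -317.72 / 545.3738 ≈ -0.5826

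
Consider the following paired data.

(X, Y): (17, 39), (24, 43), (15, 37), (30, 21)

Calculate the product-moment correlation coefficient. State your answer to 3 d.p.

n = 4, ΣX = 86, ΣY = 140, ΣX² = 1990, ΣY² = 5180, ΣXY = 2880
nΣXY − ΣXΣY = 11520 − 12040 = -520
nΣX² − (ΣX)² = 7960 − 7396 = 564; nΣY² − (ΣY)² = 20720 − 19600 = 1120
r = -520 / √(564 × 1120) = -520 / 794.7830 ≈ -0.654

-0.654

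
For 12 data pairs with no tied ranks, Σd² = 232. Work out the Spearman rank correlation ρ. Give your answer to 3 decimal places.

0.189

ρ = 1 − 6Σd² / [n(n²−1)] = 1 − 6×232 / (12×143)
  = 1 − 1392/1716 = 1 − 0.8112 ≈ 0.189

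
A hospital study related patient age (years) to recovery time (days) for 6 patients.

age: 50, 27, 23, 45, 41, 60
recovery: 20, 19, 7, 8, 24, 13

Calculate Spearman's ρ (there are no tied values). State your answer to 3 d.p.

Rank age: 5, 2, 1, 4, 3, 6
Rank recovery: 5, 4, 1, 2, 6, 3
d = rank(age) − rank(recovery): 0, -2, 0, 2, -3, 3; Σd² = 26
ρ = 1 − 6Σd² / [n(n²−1)] = 1 − 6×26 / (6×35) = 1 − 156/210 ≈ 0.257

0.257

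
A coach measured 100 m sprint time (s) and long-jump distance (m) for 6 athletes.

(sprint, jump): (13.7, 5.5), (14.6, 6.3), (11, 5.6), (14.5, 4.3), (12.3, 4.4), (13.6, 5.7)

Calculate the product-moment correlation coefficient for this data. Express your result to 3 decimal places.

n = 6, Σx = 79.7, Σy = 31.8, Σx² = 1068.35, Σy² = 171.64, Σxy = 422.92
nΣxy − ΣxΣy = 2537.52 − 2534.46 = 3.06
nΣx² − (Σx)² = 6410.1 − 6352.09 = 58.01; nΣy² − (Σy)² = 1029.84 − 1011.24 = 18.6
r = 3.06 / √(58.01 × 18.6) = 3.06 / 32.8479 ≈ 0.093

0.093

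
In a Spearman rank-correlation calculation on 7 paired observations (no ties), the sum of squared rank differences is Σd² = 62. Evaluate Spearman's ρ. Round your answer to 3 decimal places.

-0.107

ρ = 1 − 6Σd² / [n(n²−1)] = 1 − 6×62 / (7×48)
  = 1 − 372/336 = 1 − 1.1071 ≈ -0.107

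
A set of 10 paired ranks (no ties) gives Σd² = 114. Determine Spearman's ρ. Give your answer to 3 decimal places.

ρ = 1 − 6Σd² / [n(n²−1)] = 1 − 6×114 / (10×99)
  = 1 − 684/990 = 1 − 0.6909 ≈ 0.309

0.309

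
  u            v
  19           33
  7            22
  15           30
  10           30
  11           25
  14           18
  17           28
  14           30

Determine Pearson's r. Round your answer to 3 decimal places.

0.479

n = 8, Σu = 107, Σv = 216, Σu² = 1537, Σv² = 6006, Σuv = 2954
nΣuv − ΣuΣv = 23632 − 23112 = 520
nΣu² − (Σu)² = 12296 − 11449 = 847; nΣv² − (Σv)² = 48048 − 46656 = 1392
r = 520 / √(847 × 1392) = 520 / 1085.8287 ≈ 0.479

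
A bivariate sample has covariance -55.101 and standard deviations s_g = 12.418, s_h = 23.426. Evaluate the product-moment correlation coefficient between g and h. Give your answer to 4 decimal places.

-0.1894

r = Cov(g,h) / (s_g · s_h) = -55.101 / (12.418 × 23.426)
  = -55.101 / 290.9041 ≈ -0.1894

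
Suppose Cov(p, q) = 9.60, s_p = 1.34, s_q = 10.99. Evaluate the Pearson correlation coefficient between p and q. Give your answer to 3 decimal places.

r = Cov(p,q) / (s_p · s_q) = 9.60 / (1.34 × 10.99)
  = 9.60 / 14.7266 ≈ 0.652

0.652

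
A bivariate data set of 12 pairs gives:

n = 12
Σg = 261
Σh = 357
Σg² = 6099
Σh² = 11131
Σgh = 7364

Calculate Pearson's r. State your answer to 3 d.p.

-0.863

r = (nΣgh − ΣgΣh) / √[(nΣg² − (Σg)²)(nΣh² − (Σh)²)]
Numerator: 12×7364 − 261×357 = -4809
Denominator: √[(73188 − 68121)(133572 − 127449)] = √[5067 × 6123] = 5570.0306
r = -4809 / 5570.0306 ≈ -0.863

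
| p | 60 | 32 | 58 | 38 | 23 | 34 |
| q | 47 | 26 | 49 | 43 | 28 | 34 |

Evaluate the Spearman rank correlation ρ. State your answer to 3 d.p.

0.886

Rank p: 6, 2, 5, 4, 1, 3
Rank q: 5, 1, 6, 4, 2, 3
d = rank(p) − rank(q): 1, 1, -1, 0, -1, 0; Σd² = 4
ρ = 1 − 6Σd² / [n(n²−1)] = 1 − 6×4 / (6×35) = 1 − 24/210 ≈ 0.886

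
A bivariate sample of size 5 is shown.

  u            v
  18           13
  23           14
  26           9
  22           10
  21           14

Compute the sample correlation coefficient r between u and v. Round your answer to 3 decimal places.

-0.585

n = 5, Σu = 110, Σv = 60, Σu² = 2454, Σv² = 742, Σuv = 1304
nΣuv − ΣuΣv = 6520 − 6600 = -80
nΣu² − (Σu)² = 12270 − 12100 = 170; nΣv² − (Σv)² = 3710 − 3600 = 110
r = -80 / √(170 × 110) = -80 / 136.7479 ≈ -0.585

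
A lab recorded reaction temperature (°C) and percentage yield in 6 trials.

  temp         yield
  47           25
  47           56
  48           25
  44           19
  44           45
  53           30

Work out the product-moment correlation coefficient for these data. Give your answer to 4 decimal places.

n = 6, Σx = 283, Σy = 200, Σx² = 13403, Σy² = 7672, Σxy = 9413
nΣxy − ΣxΣy = 56478 − 56600 = -122
nΣx² − (Σx)² = 80418 − 80089 = 329; nΣy² − (Σy)² = 46032 − 40000 = 6032
r = -122 / √(329 × 6032) = -122 / 1408.7328 ≈ -0.0866

-0.0866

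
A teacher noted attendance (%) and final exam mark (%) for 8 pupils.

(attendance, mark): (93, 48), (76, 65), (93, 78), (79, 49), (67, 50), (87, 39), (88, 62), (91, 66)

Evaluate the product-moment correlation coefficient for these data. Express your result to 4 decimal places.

0.2785

n = 8, Σx = 674, Σy = 457, Σx² = 57398, Σy² = 27235, Σxy = 38734
nΣxy − ΣxΣy = 309872 − 308018 = 1854
nΣx² − (Σx)² = 459184 − 454276 = 4908; nΣy² − (Σy)² = 217880 − 208849 = 9031
r = 1854 / √(4908 × 9031) = 1854 / 6657.6383 ≈ 0.2785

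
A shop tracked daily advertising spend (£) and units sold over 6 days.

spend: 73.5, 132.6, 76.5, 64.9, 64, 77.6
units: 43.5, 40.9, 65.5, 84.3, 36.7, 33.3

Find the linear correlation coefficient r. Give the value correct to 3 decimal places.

n = 6, Σx = 489.1, Σy = 304.2, Σx² = 43167.03, Σy² = 17417.58, Σxy = 24035.29
nΣxy − ΣxΣy = 144211.74 − 148784.22 = -4572.48
nΣx² − (Σx)² = 259002.18 − 239218.81 = 19783.37; nΣy² − (Σy)² = 104505.48 − 92537.64 = 11967.84
r = -4572.48 / √(19783.37 × 11967.84) = -4572.48 / 15387.1442 ≈ -0.297

-0.297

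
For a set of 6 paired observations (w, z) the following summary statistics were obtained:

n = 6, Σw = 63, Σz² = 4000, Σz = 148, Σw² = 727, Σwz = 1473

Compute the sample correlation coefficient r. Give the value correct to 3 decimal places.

r = (nΣwz − ΣwΣz) / √[(nΣw² − (Σw)²)(nΣz² − (Σz)²)]
Numerator: 6×1473 − 63×148 = -486
Denominator: √[(4362 − 3969)(24000 − 21904)] = √[393 × 2096] = 907.5946
r = -486 / 907.5946 ≈ -0.535

-0.535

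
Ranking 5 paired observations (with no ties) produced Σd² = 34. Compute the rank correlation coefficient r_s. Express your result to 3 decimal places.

ρ = 1 − 6Σd² / [n(n²−1)] = 1 − 6×34 / (5×24)
  = 1 − 204/120 = 1 − 1.7000 ≈ -0.700

-0.700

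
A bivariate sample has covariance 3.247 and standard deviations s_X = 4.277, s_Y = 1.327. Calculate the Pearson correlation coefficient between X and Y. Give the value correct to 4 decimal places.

0.5721

r = Cov(X,Y) / (s_X · s_Y) = 3.247 / (4.277 × 1.327)
  = 3.247 / 5.6756 ≈ 0.5721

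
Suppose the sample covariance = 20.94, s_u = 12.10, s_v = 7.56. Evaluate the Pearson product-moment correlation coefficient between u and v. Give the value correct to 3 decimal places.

r = Cov(u,v) / (s_u · s_v) = 20.94 / (12.10 × 7.56)
  = 20.94 / 91.4760 ≈ 0.229

0.229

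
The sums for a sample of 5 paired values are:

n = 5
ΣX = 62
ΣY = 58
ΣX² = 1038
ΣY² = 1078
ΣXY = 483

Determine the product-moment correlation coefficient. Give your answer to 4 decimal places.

-0.7152

r = (nΣXY − ΣXΣY) / √[(nΣX² − (ΣX)²)(nΣY² − (ΣY)²)]
Numerator: 5×483 − 62×58 = -1181
Denominator: √[(5190 − 3844)(5390 − 3364)] = √[1346 × 2026] = 1651.3619
r = -1181 / 1651.3619 ≈ -0.7152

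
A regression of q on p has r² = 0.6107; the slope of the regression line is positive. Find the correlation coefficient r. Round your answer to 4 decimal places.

0.7815

|r| = √0.6107 = 0.7815
The association is positive, so r = 0.7815.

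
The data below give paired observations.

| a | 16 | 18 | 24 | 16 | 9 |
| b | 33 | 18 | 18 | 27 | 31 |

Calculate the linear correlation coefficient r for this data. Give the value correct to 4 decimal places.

-0.7435

n = 5, Σa = 83, Σb = 127, Σa² = 1493, Σb² = 3427, Σab = 1995
nΣab − ΣaΣb = 9975 − 10541 = -566
nΣa² − (Σa)² = 7465 − 6889 = 576; nΣb² − (Σb)² = 17135 − 16129 = 1006
r = -566 / √(576 × 1006) = -566 / 761.2201 ≈ -0.7435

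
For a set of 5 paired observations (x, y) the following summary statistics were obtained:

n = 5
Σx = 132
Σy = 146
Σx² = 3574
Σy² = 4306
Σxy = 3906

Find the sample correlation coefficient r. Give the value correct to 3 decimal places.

r = (nΣxy − ΣxΣy) / √[(nΣx² − (Σx)²)(nΣy² − (Σy)²)]
Numerator: 5×3906 − 132×146 = 258
Denominator: √[(17870 − 17424)(21530 − 21316)] = √[446 × 214] = 308.9401
r = 258 / 308.9401 ≈ 0.835

0.835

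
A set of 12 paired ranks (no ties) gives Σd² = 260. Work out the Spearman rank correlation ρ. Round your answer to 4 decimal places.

ρ = 1 − 6Σd² / [n(n²−1)] = 1 − 6×260 / (12×143)
  = 1 − 1560/1716 = 1 − 0.90909 ≈ 0.0909

0.0909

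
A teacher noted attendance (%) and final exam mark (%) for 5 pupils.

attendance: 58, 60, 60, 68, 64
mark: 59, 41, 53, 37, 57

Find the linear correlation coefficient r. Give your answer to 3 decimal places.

-0.559

n = 5, Σx = 310, Σy = 247, Σx² = 19284, Σy² = 12589, Σxy = 15226
nΣxy − ΣxΣy = 76130 − 76570 = -440
nΣx² − (Σx)² = 96420 − 96100 = 320; nΣy² − (Σy)² = 62945 − 61009 = 1936
r = -440 / √(320 × 1936) = -440 / 787.0959 ≈ -0.559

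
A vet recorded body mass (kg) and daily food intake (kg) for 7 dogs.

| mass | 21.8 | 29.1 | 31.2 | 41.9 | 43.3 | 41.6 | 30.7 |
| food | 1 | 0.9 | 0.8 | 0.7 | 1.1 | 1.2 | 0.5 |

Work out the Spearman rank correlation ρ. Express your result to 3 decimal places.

Rank mass: 1, 2, 4, 6, 7, 5, 3
Rank food: 5, 4, 3, 2, 6, 7, 1
d = rank(mass) − rank(food): -4, -2, 1, 4, 1, -2, 2; Σd² = 46
ρ = 1 − 6Σd² / [n(n²−1)] = 1 − 6×46 / (7×48) = 1 − 276/336 ≈ 0.179

0.179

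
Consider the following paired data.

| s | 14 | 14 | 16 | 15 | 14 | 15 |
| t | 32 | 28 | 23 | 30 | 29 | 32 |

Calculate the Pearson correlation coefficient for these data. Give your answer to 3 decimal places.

n = 6, Σs = 88, Σt = 174, Σs² = 1294, Σt² = 5102, Σst = 2544
nΣst − ΣsΣt = 15264 − 15312 = -48
nΣs² − (Σs)² = 7764 − 7744 = 20; nΣt² − (Σt)² = 30612 − 30276 = 336
r = -48 / √(20 × 336) = -48 / 81.9756 ≈ -0.586

-0.586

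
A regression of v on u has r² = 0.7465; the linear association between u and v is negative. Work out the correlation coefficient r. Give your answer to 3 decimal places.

|r| = √0.7465 = 0.864
The association is negative, so r = −0.864.

-0.864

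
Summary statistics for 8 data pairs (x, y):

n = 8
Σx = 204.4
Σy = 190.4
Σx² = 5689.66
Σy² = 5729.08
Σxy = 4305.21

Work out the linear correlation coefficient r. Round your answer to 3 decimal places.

r = (nΣxy − ΣxΣy) / √[(nΣx² − (Σx)²)(nΣy² − (Σy)²)]
Numerator: 8×4305.21 − 204.4×190.4 = -4476.08
Denominator: √[(45517.28 − 41779.36)(45832.64 − 36252.16)] = √[3737.92 × 9580.48] = 5984.2349
r = -4476.08 / 5984.2349 ≈ -0.748

-0.748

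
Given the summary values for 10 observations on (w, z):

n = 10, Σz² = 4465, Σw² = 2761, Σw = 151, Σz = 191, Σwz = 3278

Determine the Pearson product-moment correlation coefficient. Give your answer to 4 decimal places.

r = (nΣwz − ΣwΣz) / √[(nΣw² − (Σw)²)(nΣz² − (Σz)²)]
Numerator: 10×3278 − 151×191 = 3939
Denominator: √[(27610 − 22801)(44650 − 36481)] = √[4809 × 8169] = 6267.7525
r = 3939 / 6267.7525 ≈ 0.6285

0.6285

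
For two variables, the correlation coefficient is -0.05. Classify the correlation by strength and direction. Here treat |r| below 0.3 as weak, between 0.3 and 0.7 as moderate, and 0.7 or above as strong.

weak negative

r = -0.05 < 0 so the relationship is negative.
|r| = 0.05, which falls in the weak range.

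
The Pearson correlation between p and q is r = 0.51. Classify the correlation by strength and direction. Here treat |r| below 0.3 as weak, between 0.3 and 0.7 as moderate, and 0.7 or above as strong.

moderate positive

r = 0.51 > 0 so the relationship is positive.
|r| = 0.51, which falls in the moderate range.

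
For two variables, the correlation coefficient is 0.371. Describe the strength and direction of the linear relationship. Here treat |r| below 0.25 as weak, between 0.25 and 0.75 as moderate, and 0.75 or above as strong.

moderate positive

r = 0.371 > 0 so the relationship is positive.
|r| = 0.371, which falls in the moderate range.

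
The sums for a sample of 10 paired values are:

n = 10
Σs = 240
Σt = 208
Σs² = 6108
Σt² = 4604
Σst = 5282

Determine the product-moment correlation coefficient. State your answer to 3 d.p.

r = (nΣst − ΣsΣt) / √[(nΣs² − (Σs)²)(nΣt² − (Σt)²)]
Numerator: 10×5282 − 240×208 = 2900
Denominator: √[(61080 − 57600)(46040 − 43264)] = √[3480 × 2776] = 3108.1313
r = 2900 / 3108.1313 ≈ 0.933

0.933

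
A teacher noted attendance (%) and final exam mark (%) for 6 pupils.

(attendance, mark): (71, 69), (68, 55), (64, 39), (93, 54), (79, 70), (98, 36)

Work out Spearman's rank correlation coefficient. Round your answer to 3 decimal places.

Rank attendance: 3, 2, 1, 5, 4, 6
Rank mark: 5, 4, 2, 3, 6, 1
d = rank(attendance) − rank(mark): -2, -2, -1, 2, -2, 5; Σd² = 42
ρ = 1 − 6Σd² / [n(n²−1)] = 1 − 6×42 / (6×35) = 1 − 252/210 ≈ -0.200

-0.200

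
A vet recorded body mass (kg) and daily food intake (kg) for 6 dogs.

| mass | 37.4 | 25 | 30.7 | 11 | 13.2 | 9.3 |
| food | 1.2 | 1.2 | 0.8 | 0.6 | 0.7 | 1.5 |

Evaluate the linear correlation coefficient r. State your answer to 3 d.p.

0.128

n = 6, Σx = 126.6, Σy = 6, Σx² = 3347.98, Σy² = 6.62, Σxy = 129.23
nΣxy − ΣxΣy = 775.38 − 759.6 = 15.78
nΣx² − (Σx)² = 20087.88 − 16027.56 = 4060.32; nΣy² − (Σy)² = 39.72 − 36 = 3.72
r = 15.78 / √(4060.32 × 3.72) = 15.78 / 122.8999 ≈ 0.128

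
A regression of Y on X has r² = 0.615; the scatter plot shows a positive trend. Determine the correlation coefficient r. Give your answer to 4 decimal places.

0.7842

|r| = √0.615 = 0.7842
The association is positive, so r = 0.7842.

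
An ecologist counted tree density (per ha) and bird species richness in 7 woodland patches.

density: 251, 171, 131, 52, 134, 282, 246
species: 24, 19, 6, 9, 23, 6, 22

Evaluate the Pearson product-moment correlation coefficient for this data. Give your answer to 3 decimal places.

n = 7, Σx = 1267, Σy = 109, Σx² = 270103, Σy² = 2103, Σxy = 20713
nΣxy − ΣxΣy = 144991 − 138103 = 6888
nΣx² − (Σx)² = 1890721 − 1605289 = 285432; nΣy² − (Σy)² = 14721 − 11881 = 2840
r = 6888 / √(285432 × 2840) = 6888 / 28471.5100 ≈ 0.242

0.242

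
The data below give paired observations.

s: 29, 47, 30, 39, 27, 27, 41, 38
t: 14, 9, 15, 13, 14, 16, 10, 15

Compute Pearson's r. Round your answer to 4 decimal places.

-0.8217

n = 8, Σs = 278, Σt = 106, Σs² = 10054, Σt² = 1448, Σst = 3576
nΣst − ΣsΣt = 28608 − 29468 = -860
nΣs² − (Σs)² = 80432 − 77284 = 3148; nΣt² − (Σt)² = 11584 − 11236 = 348
r = -860 / √(3148 × 348) = -860 / 1046.6633 ≈ -0.8217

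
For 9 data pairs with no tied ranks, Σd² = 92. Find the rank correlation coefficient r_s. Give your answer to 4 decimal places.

ρ = 1 − 6Σd² / [n(n²−1)] = 1 − 6×92 / (9×80)
  = 1 − 552/720 = 1 − 0.76667 ≈ 0.2333

0.2333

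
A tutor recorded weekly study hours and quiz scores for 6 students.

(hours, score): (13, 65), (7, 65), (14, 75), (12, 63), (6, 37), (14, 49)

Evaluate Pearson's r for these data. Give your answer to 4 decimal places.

n = 6, Σx = 66, Σy = 354, Σx² = 790, Σy² = 21814, Σxy = 4014
nΣxy − ΣxΣy = 24084 − 23364 = 720
nΣx² − (Σx)² = 4740 − 4356 = 384; nΣy² − (Σy)² = 130884 − 125316 = 5568
r = 720 / √(384 × 5568) = 720 / 1462.2284 ≈ 0.4924

0.4924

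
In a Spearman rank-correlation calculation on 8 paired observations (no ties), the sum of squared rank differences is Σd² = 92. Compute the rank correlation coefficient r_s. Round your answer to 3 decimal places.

ρ = 1 − 6Σd² / [n(n²−1)] = 1 − 6×92 / (8×63)
  = 1 − 552/504 = 1 − 1.0952 ≈ -0.095

-0.095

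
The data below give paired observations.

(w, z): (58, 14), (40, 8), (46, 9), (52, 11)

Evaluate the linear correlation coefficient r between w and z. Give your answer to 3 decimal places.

0.976

n = 4, Σw = 196, Σz = 42, Σw² = 9784, Σz² = 462, Σwz = 2118
nΣwz − ΣwΣz = 8472 − 8232 = 240
nΣw² − (Σw)² = 39136 − 38416 = 720; nΣz² − (Σz)² = 1848 − 1764 = 84
r = 240 / √(720 × 84) = 240 / 245.9268 ≈ 0.976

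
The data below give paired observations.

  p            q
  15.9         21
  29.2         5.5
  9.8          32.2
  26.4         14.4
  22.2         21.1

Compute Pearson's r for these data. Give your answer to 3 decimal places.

-0.940

n = 5, Σp = 103.5, Σq = 94.2, Σp² = 2391.29, Σq² = 2160.66, Σpq = 1658.64
nΣpq − ΣpΣq = 8293.2 − 9749.7 = -1456.5
nΣp² − (Σp)² = 11956.45 − 10712.25 = 1244.2; nΣq² − (Σq)² = 10803.3 − 8873.64 = 1929.66
r = -1456.5 / √(1244.2 × 1929.66) = -1456.5 / 1549.4783 ≈ -0.940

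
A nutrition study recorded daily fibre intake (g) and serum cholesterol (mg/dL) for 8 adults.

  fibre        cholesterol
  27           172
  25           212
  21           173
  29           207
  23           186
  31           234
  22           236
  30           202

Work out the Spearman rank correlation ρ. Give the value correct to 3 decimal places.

Rank fibre: 5, 4, 1, 6, 3, 8, 2, 7
Rank cholesterol: 1, 6, 2, 5, 3, 7, 8, 4
d = rank(fibre) − rank(cholesterol): 4, -2, -1, 1, 0, 1, -6, 3; Σd² = 68
ρ = 1 − 6Σd² / [n(n²−1)] = 1 − 6×68 / (8×63) = 1 − 408/504 ≈ 0.190

0.190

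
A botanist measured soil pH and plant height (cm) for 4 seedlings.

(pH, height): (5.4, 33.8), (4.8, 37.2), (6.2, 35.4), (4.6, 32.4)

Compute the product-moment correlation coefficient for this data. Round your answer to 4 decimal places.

n = 4, Σx = 21, Σy = 138.8, Σx² = 111.8, Σy² = 4829.2, Σxy = 729.6
nΣxy − ΣxΣy = 2918.4 − 2914.8 = 3.6
nΣx² − (Σx)² = 447.2 − 441 = 6.2; nΣy² − (Σy)² = 19316.8 − 19265.44 = 51.36
r = 3.6 / √(6.2 × 51.36) = 3.6 / 17.8447 ≈ 0.2017

0.2017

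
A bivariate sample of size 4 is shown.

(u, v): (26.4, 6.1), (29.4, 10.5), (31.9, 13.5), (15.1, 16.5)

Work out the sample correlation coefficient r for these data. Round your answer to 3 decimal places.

-0.487

n = 4, Σu = 102.8, Σv = 46.6, Σu² = 2806.94, Σv² = 601.96, Σuv = 1149.54
nΣuv − ΣuΣv = 4598.16 − 4790.48 = -192.32
nΣu² − (Σu)² = 11227.76 − 10567.84 = 659.92; nΣv² − (Σv)² = 2407.84 − 2171.56 = 236.28
r = -192.32 / √(659.92 × 236.28) = -192.32 / 394.8745 ≈ -0.487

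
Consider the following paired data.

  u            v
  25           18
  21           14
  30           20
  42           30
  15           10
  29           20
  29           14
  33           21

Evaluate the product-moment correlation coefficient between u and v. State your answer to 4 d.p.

n = 8, Σu = 224, Σv = 147, Σu² = 6726, Σv² = 2957, Σuv = 4433
nΣuv − ΣuΣv = 35464 − 32928 = 2536
nΣu² − (Σu)² = 53808 − 50176 = 3632; nΣv² − (Σv)² = 23656 − 21609 = 2047
r = 2536 / √(3632 × 2047) = 2536 / 2726.6654 ≈ 0.9301

0.9301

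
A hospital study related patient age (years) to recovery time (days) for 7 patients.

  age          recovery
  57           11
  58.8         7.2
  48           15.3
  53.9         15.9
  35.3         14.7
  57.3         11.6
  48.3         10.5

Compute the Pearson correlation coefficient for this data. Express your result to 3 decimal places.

-0.537

n = 7, Σx = 358.6, Σy = 86.2, Σx² = 18777.92, Σy² = 1120.64, Σxy = 4332.51
nΣxy − ΣxΣy = 30327.57 − 30911.32 = -583.75
nΣx² − (Σx)² = 131445.44 − 128593.96 = 2851.48; nΣy² − (Σy)² = 7844.48 − 7430.44 = 414.04
r = -583.75 / √(2851.48 × 414.04) = -583.75 / 1086.5665 ≈ -0.537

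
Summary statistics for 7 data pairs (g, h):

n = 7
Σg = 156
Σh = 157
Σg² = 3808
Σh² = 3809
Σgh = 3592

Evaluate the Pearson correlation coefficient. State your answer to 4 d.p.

0.3016

r = (nΣgh − ΣgΣh) / √[(nΣg² − (Σg)²)(nΣh² − (Σh)²)]
Numerator: 7×3592 − 156×157 = 652
Denominator: √[(26656 − 24336)(26663 − 24649)] = √[2320 × 2014] = 2161.5920
r = 652 / 2161.5920 ≈ 0.3016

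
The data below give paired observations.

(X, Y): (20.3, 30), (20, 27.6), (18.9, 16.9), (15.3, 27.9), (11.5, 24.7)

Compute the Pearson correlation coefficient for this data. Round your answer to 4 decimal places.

n = 5, ΣX = 86, ΣY = 127.1, ΣX² = 1535.64, ΣY² = 3335.87, ΣXY = 2191.33
nΣXY − ΣXΣY = 10956.65 − 10930.6 = 26.05
nΣX² − (ΣX)² = 7678.2 − 7396 = 282.2; nΣY² − (ΣY)² = 16679.35 − 16154.41 = 524.94
r = 26.05 / √(282.2 × 524.94) = 26.05 / 384.8871 ≈ 0.0677

0.0677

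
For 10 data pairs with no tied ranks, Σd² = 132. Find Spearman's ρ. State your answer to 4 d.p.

0.2000

ρ = 1 − 6Σd² / [n(n²−1)] = 1 − 6×132 / (10×99)
  = 1 − 792/990 = 1 − 0.80000 ≈ 0.2000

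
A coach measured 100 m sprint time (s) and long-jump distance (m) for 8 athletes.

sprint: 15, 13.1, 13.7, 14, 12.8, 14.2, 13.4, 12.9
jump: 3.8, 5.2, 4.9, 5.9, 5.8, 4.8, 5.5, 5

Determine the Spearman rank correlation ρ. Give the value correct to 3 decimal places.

Rank sprint: 8, 3, 5, 6, 1, 7, 4, 2
Rank jump: 1, 5, 3, 8, 7, 2, 6, 4
d = rank(sprint) − rank(jump): 7, -2, 2, -2, -6, 5, -2, -2; Σd² = 130
ρ = 1 − 6Σd² / [n(n²−1)] = 1 − 6×130 / (8×63) = 1 − 780/504 ≈ -0.548

-0.548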